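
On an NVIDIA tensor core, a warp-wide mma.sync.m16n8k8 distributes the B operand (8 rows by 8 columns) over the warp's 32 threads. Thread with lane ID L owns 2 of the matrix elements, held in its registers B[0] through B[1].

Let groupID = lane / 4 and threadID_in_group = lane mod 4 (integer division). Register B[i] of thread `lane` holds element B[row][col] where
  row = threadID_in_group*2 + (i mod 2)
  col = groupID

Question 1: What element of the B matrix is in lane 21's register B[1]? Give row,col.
21: g=5,t=1
[1] (1*2+1,5) = (3,5)

3,5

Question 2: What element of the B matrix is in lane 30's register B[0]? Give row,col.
L=30→G=30>>2=7, T=30&3=2
[0]→row 2·2+0=4  col G=7

4,7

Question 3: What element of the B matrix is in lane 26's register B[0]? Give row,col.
4,6

26: G=6,T=2
[0] (2*2+0,6) = (4,6)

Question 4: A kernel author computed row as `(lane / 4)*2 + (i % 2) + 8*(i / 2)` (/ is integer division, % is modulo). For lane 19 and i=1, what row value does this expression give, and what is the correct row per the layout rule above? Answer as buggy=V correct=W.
`(lane / 4)*2 + (i % 2) + 8*(i / 2)`[19,1]=>9
19: grp=4,tig=3
[1] (3*2+1,4) = (7,4)
row: 9 vs 7

buggy=9 correct=7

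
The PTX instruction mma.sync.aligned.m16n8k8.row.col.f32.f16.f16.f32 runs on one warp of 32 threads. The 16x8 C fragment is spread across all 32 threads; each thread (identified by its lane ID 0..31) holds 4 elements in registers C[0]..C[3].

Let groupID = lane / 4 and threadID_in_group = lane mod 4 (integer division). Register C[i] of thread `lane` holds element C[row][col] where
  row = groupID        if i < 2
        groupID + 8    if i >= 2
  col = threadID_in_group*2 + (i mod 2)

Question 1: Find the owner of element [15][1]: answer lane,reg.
r=15⇒gr=7,Rb=1  c=1⇒th=0,odd=1
L=7*4+0=28  i=1*2+1=3

28,3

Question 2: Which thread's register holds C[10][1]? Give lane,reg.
8,3

r=10⇒gr=2,Rb=1  c=1⇒th=0,odd=1
L=2*4+0=8  i=1*2+1=3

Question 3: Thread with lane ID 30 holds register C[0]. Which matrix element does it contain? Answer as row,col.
7,4

lane 30=>30/4=7, 30 mod 4=2
i=0  r:7+0=>7  c:2·2+0=>4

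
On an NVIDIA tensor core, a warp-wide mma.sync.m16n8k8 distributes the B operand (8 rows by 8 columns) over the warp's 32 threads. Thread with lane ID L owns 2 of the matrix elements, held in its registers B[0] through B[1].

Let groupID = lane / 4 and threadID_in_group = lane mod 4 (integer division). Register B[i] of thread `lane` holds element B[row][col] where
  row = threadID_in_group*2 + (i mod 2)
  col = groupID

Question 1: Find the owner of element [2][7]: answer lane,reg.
c: 7->gid=7  r: 2->tid=1,i&1=0
L=7*4+1=29  i=0=0

29,0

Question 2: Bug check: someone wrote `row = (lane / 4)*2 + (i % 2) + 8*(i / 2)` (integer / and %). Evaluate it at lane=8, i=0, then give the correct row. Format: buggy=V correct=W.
buggy=4 correct=0

`(lane / 4)*2 + (i % 2) + 8*(i / 2)`[8,0]->4
8: g=2,t=0
[0] (0*2+0,2) = (0,2)
row: 4 vs 0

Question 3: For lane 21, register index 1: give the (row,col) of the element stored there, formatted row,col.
lane 21->21/4=5, 21 mod 4=1
i=1  r:2·1+1->3  c:5

3,5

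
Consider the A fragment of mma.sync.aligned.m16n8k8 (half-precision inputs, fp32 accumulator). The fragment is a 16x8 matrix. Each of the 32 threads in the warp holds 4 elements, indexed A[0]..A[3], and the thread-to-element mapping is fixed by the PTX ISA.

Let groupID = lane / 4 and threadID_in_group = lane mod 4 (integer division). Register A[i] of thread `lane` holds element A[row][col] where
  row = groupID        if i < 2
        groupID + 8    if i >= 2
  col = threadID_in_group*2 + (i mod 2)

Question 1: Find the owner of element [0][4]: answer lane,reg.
2,0

r: 0->gid=0,r8=0  c: 4->tid=2,i&1=0
L=0*4+2=2  i=0*2+0=0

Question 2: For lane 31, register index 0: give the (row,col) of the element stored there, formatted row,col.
lane 31→31/4=7, 31 mod 4=3
i=0  r:7+0→7  c:2·3+0→6

7,6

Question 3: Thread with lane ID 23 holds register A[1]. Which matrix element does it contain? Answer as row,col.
5,7

L=23->gid=23>>2=5, tid=23&3=3
[1]->row 5+0=5  col 3·2+1=7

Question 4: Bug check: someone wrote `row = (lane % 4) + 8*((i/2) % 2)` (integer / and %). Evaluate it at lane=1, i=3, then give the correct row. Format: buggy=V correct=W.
buggy=9 correct=8

`(lane % 4) + 8*((i/2) % 2)`[1,3]⇒9
lane 1⇒1/4=0, 1 mod 4=1
i=3  r:0+8⇒8  c:2·1+1⇒3
row: 9 vs 8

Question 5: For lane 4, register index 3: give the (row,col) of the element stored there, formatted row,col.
lane 4: gr=1 (4/4), th=0 (4%4)
i=3: r=1+8=9, c=0*2+1=1

9,1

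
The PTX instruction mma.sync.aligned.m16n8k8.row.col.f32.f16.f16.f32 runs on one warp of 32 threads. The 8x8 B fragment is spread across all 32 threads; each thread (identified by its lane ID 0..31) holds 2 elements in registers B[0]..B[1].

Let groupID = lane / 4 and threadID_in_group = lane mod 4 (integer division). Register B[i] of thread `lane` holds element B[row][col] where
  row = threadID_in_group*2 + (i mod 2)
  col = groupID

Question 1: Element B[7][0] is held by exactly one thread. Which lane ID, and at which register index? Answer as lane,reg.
3,1

c: 0->gid=0  r: 7->tid=3,i&1=1
L=0*4+3=3  i=1=1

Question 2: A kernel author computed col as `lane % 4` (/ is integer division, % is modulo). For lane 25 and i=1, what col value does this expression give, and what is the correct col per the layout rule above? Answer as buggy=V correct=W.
buggy=1 correct=6

`lane % 4`[25,1]→1
25: G=6,T=1
[1] (1*2+1,6) = (3,6)
col: 1 vs 6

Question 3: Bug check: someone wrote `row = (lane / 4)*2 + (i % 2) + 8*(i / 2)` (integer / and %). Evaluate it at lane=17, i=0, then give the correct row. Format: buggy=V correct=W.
buggy=8 correct=2

`(lane / 4)*2 + (i % 2) + 8*(i / 2)`[17,0]⇒8
lane 17⇒17/4=4, 17 mod 4=1
i=0  r:2·1+0⇒2  c:4
row: 8 vs 2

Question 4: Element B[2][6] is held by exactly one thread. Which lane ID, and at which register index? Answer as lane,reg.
c=6⇒gr=6  r=2⇒th=1,odd=0
L=6*4+1=25  i=0=0

25,0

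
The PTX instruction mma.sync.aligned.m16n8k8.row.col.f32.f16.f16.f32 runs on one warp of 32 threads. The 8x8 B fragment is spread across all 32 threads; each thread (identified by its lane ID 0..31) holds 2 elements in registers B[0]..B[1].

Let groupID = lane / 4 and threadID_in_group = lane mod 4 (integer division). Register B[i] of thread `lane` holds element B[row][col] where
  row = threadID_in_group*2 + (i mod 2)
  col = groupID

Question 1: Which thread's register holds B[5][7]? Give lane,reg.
30,1

c=7⇒gr=7  r=5⇒th=2,odd=1
L=7*4+2=30  i=1=1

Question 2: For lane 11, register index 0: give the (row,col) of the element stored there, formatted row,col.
6,2

11: gr=2,th=3
[0] (3*2+0,2) = (6,2)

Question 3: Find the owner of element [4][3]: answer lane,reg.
c=3→G=3  r=4→T=2,p=0
L=3*4+2=14  i=0=0

14,0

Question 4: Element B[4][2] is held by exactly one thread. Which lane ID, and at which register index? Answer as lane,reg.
c=2→G=2  r=4→T=2,p=0
L=2*4+2=10  i=0=0

10,0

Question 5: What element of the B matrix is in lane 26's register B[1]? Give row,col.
lane 26: gid=6 (26/4), tid=2 (26%4)
i=1: r=2*2+1=5, c=gid=6

5,6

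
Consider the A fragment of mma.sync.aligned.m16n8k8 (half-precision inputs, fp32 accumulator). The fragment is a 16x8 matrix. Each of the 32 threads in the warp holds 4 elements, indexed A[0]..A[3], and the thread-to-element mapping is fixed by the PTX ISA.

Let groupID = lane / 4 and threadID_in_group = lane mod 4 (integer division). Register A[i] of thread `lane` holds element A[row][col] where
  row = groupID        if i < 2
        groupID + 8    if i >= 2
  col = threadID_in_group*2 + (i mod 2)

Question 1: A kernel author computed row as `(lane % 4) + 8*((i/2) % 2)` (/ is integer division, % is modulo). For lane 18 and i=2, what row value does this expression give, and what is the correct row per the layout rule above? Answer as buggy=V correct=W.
`(lane % 4) + 8*((i/2) % 2)`[18,2]->10
lane 18->18/4=4, 18 mod 4=2
i=2  r:4+8->12  c:2·2+0->4
row: 10 vs 12

buggy=10 correct=12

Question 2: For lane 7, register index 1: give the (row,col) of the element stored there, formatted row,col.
1,7

lane 7: gr=1 (7/4), th=3 (7%4)
i=1: r=1+0=1, c=3*2+1=7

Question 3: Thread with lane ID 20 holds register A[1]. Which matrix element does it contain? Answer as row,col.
5,1

lane 20: grp=5 (20/4), tig=0 (20%4)
i=1: r=5+0=5, c=0*2+1=1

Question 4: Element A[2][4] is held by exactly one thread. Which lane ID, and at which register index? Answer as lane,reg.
r=2->g=2,rb=0  c=4->t=2,b0=0
L=2*4+2=10  i=0*2+0=0

10,0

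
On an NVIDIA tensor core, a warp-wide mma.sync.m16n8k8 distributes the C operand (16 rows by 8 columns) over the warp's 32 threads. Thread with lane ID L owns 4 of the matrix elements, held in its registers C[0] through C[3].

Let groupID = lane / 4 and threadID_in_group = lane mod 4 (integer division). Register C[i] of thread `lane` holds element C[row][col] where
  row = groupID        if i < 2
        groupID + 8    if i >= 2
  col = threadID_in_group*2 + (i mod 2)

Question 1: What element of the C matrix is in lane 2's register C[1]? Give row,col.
lane 2→2/4=0, 2 mod 4=2
i=1  r:0+0→0  c:2·2+1→5

0,5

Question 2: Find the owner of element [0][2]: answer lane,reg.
r:0=>grp=0,rB=0  c:2=>tig=1,lo=0
L=0*4+1=1  i=0*2+0=0

1,0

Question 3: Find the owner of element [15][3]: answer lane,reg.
r: 15->gid=7,r8=1  c: 3->tid=1,i&1=1
L=7*4+1=29  i=1*2+1=3

29,3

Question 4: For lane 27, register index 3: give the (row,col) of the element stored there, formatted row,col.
lane 27⇒27/4=6, 27 mod 4=3
i=3  r:6+8⇒14  c:2·3+1⇒7

14,7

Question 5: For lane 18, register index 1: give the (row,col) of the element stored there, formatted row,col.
4,5

lane 18: g=4 (18/4), t=2 (18%4)
i=1: r=4+0=4, c=2*2+1=5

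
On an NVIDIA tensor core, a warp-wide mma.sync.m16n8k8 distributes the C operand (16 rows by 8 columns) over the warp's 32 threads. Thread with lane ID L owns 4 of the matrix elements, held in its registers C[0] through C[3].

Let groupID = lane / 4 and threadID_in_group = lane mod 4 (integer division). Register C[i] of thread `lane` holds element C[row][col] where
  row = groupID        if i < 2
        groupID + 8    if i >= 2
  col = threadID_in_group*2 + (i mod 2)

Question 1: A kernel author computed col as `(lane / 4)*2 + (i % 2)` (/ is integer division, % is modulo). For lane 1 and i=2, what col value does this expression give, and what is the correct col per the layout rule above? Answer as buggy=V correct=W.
`(lane / 4)*2 + (i % 2)`[1,2]=>0
1: grp=0,tig=1
[2] (0+8,1*2+0) = (8,2)
col: 0 vs 2

buggy=0 correct=2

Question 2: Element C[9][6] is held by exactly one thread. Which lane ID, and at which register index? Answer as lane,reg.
7,2

r=9⇒gr=1,Rb=1  c=6⇒th=3,odd=0
L=1*4+3=7  i=1*2+0=2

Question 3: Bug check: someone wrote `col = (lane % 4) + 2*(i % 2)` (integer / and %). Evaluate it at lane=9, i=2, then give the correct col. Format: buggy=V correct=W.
buggy=1 correct=2

`(lane % 4) + 2*(i % 2)`[9,2]⇒1
lane 9: gr=2 (9/4), th=1 (9%4)
i=2: r=2+8=10, c=1*2+0=2
col: 1 vs 2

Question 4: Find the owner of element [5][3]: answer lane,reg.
21,1

r=5⇒gr=5,Rb=0  c=3⇒th=1,odd=1
L=5*4+1=21  i=0*2+1=1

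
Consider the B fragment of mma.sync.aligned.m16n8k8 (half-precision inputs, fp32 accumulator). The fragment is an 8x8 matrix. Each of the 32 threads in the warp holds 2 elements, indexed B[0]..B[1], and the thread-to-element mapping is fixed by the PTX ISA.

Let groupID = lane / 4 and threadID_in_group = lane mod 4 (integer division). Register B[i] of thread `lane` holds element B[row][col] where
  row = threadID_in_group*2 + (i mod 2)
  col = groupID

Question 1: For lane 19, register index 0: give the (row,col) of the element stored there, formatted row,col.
L=19->g=19>>2=4, t=19&3=3
[0]->row 3·2+0=6  col g=4

6,4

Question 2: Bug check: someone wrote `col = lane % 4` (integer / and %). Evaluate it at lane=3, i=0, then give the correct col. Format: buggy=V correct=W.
`lane % 4`[3,0]->3
lane 3->3/4=0, 3 mod 4=3
i=0  r:2·3+0->6  c:0
col: 3 vs 0

buggy=3 correct=0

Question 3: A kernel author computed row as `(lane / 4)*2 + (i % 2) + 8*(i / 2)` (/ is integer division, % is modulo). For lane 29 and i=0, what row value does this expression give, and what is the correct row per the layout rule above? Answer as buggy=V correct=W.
buggy=14 correct=2

`(lane / 4)*2 + (i % 2) + 8*(i / 2)`[29,0]→14
29: G=7,T=1
[0] (1*2+0,7) = (2,7)
row: 14 vs 2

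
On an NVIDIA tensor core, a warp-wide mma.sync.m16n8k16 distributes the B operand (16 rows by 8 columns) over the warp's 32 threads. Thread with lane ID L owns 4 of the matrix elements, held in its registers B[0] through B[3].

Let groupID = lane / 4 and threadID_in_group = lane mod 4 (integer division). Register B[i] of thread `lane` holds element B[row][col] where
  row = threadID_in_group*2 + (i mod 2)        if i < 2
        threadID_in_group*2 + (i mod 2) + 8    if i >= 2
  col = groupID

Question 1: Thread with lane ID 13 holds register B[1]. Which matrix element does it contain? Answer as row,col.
3,3

13: grp=3,tig=1
[1] (1*2+1+0,3) = (3,3)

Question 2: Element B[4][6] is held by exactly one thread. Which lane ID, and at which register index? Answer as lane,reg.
26,0

c=6->g=6  r=4->rb=0,t=2,b0=0
L=6*4+2=26  i=0*2+0=0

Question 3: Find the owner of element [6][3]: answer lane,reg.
15,0

c=3->g=3  r=6->rb=0,t=3,b0=0
L=3*4+3=15  i=0*2+0=0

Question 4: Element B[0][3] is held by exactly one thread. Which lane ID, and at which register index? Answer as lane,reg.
c: 3->gid=3  r: 0->r8=0,tid=0,i&1=0
L=3*4+0=12  i=0*2+0=0

12,0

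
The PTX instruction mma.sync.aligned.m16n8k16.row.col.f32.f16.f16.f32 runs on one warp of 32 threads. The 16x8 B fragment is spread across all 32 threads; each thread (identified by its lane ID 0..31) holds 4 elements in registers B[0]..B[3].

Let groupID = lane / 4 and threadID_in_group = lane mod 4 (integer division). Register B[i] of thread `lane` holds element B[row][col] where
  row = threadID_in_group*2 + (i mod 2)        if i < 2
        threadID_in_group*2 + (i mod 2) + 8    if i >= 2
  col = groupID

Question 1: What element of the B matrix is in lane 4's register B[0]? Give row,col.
4: G=1,T=0
[0] (0*2+0+0,1) = (0,1)

0,1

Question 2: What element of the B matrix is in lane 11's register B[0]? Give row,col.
L=11->g=11>>2=2, t=11&3=3
[0]->row 3·2+0+0=6  col g=2

6,2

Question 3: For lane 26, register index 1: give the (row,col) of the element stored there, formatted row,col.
5,6

lane 26: gr=6 (26/4), th=2 (26%4)
i=1: r=2*2+1+0=5, c=gr=6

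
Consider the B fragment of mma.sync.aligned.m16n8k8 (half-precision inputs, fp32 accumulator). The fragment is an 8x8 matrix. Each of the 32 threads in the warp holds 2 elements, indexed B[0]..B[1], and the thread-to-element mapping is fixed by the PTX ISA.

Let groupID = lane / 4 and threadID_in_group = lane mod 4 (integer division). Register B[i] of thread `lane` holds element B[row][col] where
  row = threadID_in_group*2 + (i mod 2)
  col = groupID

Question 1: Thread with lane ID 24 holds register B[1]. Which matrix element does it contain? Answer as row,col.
1,6

lane 24: g=6 (24/4), t=0 (24%4)
i=1: r=0*2+1=1, c=g=6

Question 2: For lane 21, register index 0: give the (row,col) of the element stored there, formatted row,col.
2,5

lane 21=>21/4=5, 21 mod 4=1
i=0  r:2·1+0=>2  c:5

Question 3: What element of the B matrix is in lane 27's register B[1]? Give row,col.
7,6

lane 27=>27/4=6, 27 mod 4=3
i=1  r:2·3+1=>7  c:6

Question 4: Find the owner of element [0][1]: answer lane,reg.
c:1=>grp=1  r:0=>tig=0,lo=0
L=1*4+0=4  i=0=0

4,0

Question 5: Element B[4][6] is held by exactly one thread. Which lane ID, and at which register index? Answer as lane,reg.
26,0

c=6→G=6  r=4→T=2,p=0
L=6*4+2=26  i=0=0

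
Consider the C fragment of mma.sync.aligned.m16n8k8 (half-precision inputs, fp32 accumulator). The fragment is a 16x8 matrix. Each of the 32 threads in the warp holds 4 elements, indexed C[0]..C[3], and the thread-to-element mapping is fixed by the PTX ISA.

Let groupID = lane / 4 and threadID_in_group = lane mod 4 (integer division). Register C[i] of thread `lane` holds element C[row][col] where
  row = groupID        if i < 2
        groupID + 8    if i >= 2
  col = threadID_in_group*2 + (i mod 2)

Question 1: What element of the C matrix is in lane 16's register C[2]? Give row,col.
lane 16: g=4 (16/4), t=0 (16%4)
i=2: r=4+8=12, c=0*2+0=0

12,0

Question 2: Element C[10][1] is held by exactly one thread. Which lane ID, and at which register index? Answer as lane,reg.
r=10→G=2,rhi=1  c=1→T=0,p=1
L=2*4+0=8  i=1*2+1=3

8,3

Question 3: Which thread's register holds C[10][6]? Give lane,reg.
11,2

r: 10->gid=2,r8=1  c: 6->tid=3,i&1=0
L=2*4+3=11  i=1*2+0=2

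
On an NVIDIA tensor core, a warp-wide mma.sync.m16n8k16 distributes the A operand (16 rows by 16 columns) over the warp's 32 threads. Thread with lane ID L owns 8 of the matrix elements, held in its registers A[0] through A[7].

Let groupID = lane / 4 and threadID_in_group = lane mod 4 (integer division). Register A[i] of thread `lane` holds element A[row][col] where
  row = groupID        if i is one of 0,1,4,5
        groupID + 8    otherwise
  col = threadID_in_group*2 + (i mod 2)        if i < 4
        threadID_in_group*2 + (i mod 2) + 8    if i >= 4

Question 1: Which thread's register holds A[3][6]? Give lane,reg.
r=3→G=3,rhi=0  c=6→chi=0,T=3,p=0
L=3*4+3=15  i=0*4+0*2+0=0

15,0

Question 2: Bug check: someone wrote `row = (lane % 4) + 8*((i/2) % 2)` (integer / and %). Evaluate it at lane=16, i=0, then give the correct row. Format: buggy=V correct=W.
buggy=0 correct=4

`(lane % 4) + 8*((i/2) % 2)`[16,0]=>0
L=16=>grp=16>>2=4, tig=16&3=0
[0]=>row 4+0=4  col 0·2+0+0=0
row: 0 vs 4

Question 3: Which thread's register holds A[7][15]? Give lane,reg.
31,5

r=7⇒gr=7,Rb=0  c=15⇒Cb=1,th=3,odd=1
L=7*4+3=31  i=1*4+0*2+1=5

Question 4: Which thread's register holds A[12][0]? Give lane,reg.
r: 12->gid=4,r8=1  c: 0->c8=0,tid=0,i&1=0
L=4*4+0=16  i=0*4+1*2+0=2

16,2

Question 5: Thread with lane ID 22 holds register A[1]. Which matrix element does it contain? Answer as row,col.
lane 22: gr=5 (22/4), th=2 (22%4)
i=1: r=5+0=5, c=2*2+1+0=5

5,5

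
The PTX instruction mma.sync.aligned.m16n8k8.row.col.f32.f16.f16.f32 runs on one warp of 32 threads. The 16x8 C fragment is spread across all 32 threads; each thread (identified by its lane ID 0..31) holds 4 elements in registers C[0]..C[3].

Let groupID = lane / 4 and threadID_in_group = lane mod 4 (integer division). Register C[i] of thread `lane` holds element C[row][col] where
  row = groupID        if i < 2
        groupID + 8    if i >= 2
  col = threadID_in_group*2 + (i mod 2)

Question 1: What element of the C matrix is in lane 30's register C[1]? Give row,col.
lane 30: g=7 (30/4), t=2 (30%4)
i=1: r=7+0=7, c=2*2+1=5

7,5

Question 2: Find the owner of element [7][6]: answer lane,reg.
r=7->g=7,rb=0  c=6->t=3,b0=0
L=7*4+3=31  i=0*2+0=0

31,0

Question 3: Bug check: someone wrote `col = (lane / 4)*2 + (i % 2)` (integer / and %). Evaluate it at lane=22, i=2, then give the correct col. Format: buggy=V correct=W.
`(lane / 4)*2 + (i % 2)`[22,2]->10
L=22->g=22>>2=5, t=22&3=2
[2]->row 5+8=13  col 2·2+0=4
col: 10 vs 4

buggy=10 correct=4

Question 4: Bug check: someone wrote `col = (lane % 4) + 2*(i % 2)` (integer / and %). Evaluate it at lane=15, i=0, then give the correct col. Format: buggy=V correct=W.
`(lane % 4) + 2*(i % 2)`[15,0]⇒3
lane 15: gr=3 (15/4), th=3 (15%4)
i=0: r=3+0=3, c=3*2+0=6
col: 3 vs 6

buggy=3 correct=6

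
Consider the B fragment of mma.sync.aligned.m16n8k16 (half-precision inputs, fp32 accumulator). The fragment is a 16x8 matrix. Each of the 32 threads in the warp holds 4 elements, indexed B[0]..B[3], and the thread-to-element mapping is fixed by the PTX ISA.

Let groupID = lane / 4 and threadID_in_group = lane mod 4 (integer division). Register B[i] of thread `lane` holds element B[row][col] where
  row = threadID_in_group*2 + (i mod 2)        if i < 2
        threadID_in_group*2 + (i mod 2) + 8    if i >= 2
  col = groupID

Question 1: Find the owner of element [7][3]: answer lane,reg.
c:3=>grp=3  r:7=>rB=0,tig=3,lo=1
L=3*4+3=15  i=0*2+1=1

15,1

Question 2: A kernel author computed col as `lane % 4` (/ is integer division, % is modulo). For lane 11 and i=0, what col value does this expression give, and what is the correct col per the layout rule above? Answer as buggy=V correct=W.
buggy=3 correct=2

`lane % 4`[11,0]→3
lane 11→11/4=2, 11 mod 4=3
i=0  r:2·3+0+0→6  c:2
col: 3 vs 2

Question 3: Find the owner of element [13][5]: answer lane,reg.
22,3

c=5⇒gr=5  r=13⇒Rb=1,th=2,odd=1
L=5*4+2=22  i=1*2+1=3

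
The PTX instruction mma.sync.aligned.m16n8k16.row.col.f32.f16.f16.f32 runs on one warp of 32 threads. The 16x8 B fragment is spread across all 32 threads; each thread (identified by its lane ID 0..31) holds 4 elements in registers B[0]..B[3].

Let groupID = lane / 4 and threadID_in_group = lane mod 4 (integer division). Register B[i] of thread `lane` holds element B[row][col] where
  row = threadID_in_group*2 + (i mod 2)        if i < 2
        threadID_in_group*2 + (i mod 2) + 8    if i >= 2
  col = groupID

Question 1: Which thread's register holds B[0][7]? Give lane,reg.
28,0

c: 7->gid=7  r: 0->r8=0,tid=0,i&1=0
L=7*4+0=28  i=0*2+0=0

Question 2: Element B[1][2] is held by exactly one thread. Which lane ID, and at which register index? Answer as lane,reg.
c: 2->gid=2  r: 1->r8=0,tid=0,i&1=1
L=2*4+0=8  i=0*2+1=1

8,1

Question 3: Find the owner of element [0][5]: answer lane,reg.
20,0

c=5⇒gr=5  r=0⇒Rb=0,th=0,odd=0
L=5*4+0=20  i=0*2+0=0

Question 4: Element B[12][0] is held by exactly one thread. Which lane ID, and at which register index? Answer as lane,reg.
c: 0->gid=0  r: 12->r8=1,tid=2,i&1=0
L=0*4+2=2  i=1*2+0=2

2,2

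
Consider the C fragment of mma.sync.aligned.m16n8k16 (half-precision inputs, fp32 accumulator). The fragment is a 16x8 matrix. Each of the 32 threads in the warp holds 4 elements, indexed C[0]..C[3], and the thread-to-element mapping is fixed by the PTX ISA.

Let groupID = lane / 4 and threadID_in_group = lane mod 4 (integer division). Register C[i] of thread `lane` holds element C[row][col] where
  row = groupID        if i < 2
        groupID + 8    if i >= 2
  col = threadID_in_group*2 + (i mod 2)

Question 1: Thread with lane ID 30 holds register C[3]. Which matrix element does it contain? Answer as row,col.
15,5

lane 30→30/4=7, 30 mod 4=2
i=3  r:7+8→15  c:2·2+1→5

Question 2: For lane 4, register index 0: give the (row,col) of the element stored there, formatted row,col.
1,0

L=4=>grp=4>>2=1, tig=4&3=0
[0]=>row 1+0=1  col 0·2+0=0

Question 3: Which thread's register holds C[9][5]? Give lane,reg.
r:9=>grp=1,rB=1  c:5=>tig=2,lo=1
L=1*4+2=6  i=1*2+1=3

6,3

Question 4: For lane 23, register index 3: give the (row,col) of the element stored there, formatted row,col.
13,7

L=23⇒gr=23>>2=5, th=23&3=3
[3]⇒row 5+8=13  col 3·2+1=7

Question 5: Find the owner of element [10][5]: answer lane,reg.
r: 10->gid=2,r8=1  c: 5->tid=2,i&1=1
L=2*4+2=10  i=1*2+1=3

10,3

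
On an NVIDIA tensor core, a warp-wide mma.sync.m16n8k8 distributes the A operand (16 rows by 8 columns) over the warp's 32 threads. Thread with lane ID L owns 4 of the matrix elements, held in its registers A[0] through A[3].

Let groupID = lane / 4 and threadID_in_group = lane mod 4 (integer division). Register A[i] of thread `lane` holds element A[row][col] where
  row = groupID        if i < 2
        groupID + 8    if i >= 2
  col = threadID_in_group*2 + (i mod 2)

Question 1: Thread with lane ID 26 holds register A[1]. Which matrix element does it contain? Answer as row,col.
lane 26→26/4=6, 26 mod 4=2
i=1  r:6+0→6  c:2·2+1→5

6,5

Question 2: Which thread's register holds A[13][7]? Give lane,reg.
23,3

r=13⇒gr=5,Rb=1  c=7⇒th=3,odd=1
L=5*4+3=23  i=1*2+1=3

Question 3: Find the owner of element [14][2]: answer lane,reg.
r=14→G=6,rhi=1  c=2→T=1,p=0
L=6*4+1=25  i=1*2+0=2

25,2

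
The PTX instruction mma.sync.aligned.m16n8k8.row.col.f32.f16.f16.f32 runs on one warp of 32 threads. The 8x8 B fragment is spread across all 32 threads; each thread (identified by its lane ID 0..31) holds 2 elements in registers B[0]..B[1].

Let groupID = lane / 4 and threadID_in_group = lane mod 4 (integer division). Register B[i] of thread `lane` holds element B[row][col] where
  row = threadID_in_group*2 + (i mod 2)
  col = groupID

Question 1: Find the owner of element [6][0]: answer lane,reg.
c: 0->gid=0  r: 6->tid=3,i&1=0
L=0*4+3=3  i=0=0

3,0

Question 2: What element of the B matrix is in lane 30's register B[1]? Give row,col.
lane 30: g=7 (30/4), t=2 (30%4)
i=1: r=2*2+1=5, c=g=7

5,7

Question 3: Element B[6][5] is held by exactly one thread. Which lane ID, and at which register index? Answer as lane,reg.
23,0

c=5->g=5  r=6->t=3,b0=0
L=5*4+3=23  i=0=0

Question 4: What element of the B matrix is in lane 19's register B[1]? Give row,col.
7,4

L=19->gid=19>>2=4, tid=19&3=3
[1]->row 3·2+1=7  col gid=4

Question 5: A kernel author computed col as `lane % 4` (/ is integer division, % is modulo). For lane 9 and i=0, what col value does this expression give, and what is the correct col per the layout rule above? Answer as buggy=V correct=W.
`lane % 4`[9,0]->1
L=9->gid=9>>2=2, tid=9&3=1
[0]->row 1·2+0=2  col gid=2
col: 1 vs 2

buggy=1 correct=2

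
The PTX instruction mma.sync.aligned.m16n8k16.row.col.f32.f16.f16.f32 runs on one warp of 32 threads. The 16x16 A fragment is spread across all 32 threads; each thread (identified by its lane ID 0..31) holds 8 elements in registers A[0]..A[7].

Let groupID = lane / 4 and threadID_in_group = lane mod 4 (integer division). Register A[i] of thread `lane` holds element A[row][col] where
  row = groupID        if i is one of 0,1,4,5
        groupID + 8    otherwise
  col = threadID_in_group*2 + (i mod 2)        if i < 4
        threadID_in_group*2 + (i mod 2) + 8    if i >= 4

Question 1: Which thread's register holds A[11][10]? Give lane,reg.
r=11→G=3,rhi=1  c=10→chi=1,T=1,p=0
L=3*4+1=13  i=1*4+1*2+0=6

13,6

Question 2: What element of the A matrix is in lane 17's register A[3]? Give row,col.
lane 17->17/4=4, 17 mod 4=1
i=3  r:4+8->12  c:2·1+1+0->3

12,3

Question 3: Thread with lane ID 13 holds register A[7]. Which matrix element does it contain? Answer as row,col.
11,11

lane 13: G=3 (13/4), T=1 (13%4)
i=7: r=3+8=11, c=1*2+1+8=11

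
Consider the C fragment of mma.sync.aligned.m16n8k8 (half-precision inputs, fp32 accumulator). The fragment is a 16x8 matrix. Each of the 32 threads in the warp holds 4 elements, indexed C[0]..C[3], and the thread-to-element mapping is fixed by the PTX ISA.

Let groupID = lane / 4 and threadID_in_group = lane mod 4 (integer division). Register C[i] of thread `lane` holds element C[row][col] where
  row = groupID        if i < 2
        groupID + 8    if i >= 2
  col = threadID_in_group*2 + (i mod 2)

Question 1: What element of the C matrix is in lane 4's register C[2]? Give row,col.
lane 4=>4/4=1, 4 mod 4=0
i=2  r:1+8=>9  c:2·0+0=>0

9,0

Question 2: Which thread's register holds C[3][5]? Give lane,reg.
r:3=>grp=3,rB=0  c:5=>tig=2,lo=1
L=3*4+2=14  i=0*2+1=1

14,1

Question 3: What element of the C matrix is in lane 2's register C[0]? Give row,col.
2: grp=0,tig=2
[0] (0+0,2*2+0) = (0,4)

0,4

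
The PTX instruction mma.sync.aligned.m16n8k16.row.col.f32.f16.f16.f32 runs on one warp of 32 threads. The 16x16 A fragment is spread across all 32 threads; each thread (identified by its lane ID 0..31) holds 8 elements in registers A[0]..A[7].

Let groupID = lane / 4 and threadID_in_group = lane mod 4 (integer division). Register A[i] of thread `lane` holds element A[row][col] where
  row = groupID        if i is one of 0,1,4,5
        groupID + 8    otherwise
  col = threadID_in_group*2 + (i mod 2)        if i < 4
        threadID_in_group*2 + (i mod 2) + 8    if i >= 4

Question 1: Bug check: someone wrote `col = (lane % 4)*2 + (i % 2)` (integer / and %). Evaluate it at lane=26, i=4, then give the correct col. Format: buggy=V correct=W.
`(lane % 4)*2 + (i % 2)`[26,4]→4
26: G=6,T=2
[4] (6+0,2*2+0+8) = (6,12)
col: 4 vs 12

buggy=4 correct=12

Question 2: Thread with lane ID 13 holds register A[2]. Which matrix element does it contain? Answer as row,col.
11,2

lane 13→13/4=3, 13 mod 4=1
i=2  r:3+8→11  c:2·1+0+0→2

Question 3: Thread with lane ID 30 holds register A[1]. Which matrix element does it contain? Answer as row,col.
lane 30->30/4=7, 30 mod 4=2
i=1  r:7+0->7  c:2·2+1+0->5

7,5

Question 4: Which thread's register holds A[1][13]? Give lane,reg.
6,5

r=1⇒gr=1,Rb=0  c=13⇒Cb=1,th=2,odd=1
L=1*4+2=6  i=1*4+0*2+1=5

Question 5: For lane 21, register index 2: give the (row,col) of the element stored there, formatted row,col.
13,2

L=21→G=21>>2=5, T=21&3=1
[2]→row 5+8=13  col 1·2+0+0=2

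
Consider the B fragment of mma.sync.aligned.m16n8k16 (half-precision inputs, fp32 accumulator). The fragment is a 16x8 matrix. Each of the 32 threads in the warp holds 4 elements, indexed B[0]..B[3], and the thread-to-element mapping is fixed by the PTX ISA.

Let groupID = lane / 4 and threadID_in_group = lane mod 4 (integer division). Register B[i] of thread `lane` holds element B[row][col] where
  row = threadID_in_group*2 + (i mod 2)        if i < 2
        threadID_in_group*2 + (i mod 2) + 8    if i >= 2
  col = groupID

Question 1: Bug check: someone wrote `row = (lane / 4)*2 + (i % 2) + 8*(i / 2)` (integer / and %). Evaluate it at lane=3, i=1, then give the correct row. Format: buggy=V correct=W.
buggy=1 correct=7

`(lane / 4)*2 + (i % 2) + 8*(i / 2)`[3,1]->1
lane 3->3/4=0, 3 mod 4=3
i=1  r:2·3+1+0->7  c:0
row: 1 vs 7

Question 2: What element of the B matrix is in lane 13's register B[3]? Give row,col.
11,3

lane 13⇒13/4=3, 13 mod 4=1
i=3  r:2·1+1+8⇒11  c:3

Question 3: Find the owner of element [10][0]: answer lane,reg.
1,2

c=0->g=0  r=10->rb=1,t=1,b0=0
L=0*4+1=1  i=1*2+0=2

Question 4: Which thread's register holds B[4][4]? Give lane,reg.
c=4->g=4  r=4->rb=0,t=2,b0=0
L=4*4+2=18  i=0*2+0=0

18,0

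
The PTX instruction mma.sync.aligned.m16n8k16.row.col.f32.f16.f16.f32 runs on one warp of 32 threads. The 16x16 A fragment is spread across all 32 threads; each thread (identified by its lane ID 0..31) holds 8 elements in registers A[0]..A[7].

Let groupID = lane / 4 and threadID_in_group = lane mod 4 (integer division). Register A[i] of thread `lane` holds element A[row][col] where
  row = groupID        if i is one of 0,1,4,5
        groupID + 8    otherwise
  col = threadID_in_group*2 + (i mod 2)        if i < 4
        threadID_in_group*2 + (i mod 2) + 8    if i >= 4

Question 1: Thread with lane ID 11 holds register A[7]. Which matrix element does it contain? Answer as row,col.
10,15

11: grp=2,tig=3
[7] (2+8,3*2+1+8) = (10,15)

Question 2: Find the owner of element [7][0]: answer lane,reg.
r=7->g=7,rb=0  c=0->cb=0,t=0,b0=0
L=7*4+0=28  i=0*4+0*2+0=0

28,0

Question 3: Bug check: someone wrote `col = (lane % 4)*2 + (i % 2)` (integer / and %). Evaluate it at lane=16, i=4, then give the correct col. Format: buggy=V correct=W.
buggy=0 correct=8

`(lane % 4)*2 + (i % 2)`[16,4]=>0
lane 16=>16/4=4, 16 mod 4=0
i=4  r:4+0=>4  c:2·0+0+8=>8
col: 0 vs 8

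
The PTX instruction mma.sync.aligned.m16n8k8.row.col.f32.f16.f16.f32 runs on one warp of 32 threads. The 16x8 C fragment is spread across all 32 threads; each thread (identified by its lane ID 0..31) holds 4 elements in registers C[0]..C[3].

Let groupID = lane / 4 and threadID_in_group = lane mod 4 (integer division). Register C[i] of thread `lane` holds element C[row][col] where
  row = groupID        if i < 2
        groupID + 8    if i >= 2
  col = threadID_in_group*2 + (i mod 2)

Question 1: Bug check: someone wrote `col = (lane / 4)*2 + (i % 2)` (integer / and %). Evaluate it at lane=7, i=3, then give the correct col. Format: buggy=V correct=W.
`(lane / 4)*2 + (i % 2)`[7,3]→3
lane 7: G=1 (7/4), T=3 (7%4)
i=3: r=1+8=9, c=3*2+1=7
col: 3 vs 7

buggy=3 correct=7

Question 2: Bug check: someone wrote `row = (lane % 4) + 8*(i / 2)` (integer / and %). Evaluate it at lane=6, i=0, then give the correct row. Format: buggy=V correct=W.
`(lane % 4) + 8*(i / 2)`[6,0]->2
lane 6->6/4=1, 6 mod 4=2
i=0  r:1+0->1  c:2·2+0->4
row: 2 vs 1

buggy=2 correct=1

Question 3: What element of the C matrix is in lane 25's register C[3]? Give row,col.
25: g=6,t=1
[3] (6+8,1*2+1) = (14,3)

14,3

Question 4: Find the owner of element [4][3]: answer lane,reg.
r=4→G=4,rhi=0  c=3→T=1,p=1
L=4*4+1=17  i=0*2+1=1

17,1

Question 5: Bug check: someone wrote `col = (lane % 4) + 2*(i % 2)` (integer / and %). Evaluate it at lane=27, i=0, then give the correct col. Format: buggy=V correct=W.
buggy=3 correct=6

`(lane % 4) + 2*(i % 2)`[27,0]=>3
L=27=>grp=27>>2=6, tig=27&3=3
[0]=>row 6+0=6  col 3·2+0=6
col: 3 vs 6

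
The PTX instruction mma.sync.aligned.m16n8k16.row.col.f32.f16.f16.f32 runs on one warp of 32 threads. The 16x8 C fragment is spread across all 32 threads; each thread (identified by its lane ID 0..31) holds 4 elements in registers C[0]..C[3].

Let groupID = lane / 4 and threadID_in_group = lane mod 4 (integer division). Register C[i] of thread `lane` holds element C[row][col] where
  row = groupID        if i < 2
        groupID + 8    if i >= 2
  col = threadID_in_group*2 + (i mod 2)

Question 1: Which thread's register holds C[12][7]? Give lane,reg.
19,3

r=12->g=4,rb=1  c=7->t=3,b0=1
L=4*4+3=19  i=1*2+1=3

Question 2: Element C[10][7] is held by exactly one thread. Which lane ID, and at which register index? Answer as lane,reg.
r=10→G=2,rhi=1  c=7→T=3,p=1
L=2*4+3=11  i=1*2+1=3

11,3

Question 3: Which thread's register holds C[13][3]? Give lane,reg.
21,3

r=13⇒gr=5,Rb=1  c=3⇒th=1,odd=1
L=5*4+1=21  i=1*2+1=3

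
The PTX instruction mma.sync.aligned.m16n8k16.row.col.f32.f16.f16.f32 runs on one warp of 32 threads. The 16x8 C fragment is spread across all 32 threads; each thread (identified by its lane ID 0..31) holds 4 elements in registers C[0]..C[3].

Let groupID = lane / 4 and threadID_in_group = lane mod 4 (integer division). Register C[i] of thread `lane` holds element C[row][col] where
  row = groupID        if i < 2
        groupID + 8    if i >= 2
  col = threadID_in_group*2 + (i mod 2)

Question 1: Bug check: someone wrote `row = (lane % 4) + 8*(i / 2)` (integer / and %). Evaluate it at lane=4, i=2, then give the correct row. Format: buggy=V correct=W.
`(lane % 4) + 8*(i / 2)`[4,2]⇒8
lane 4: gr=1 (4/4), th=0 (4%4)
i=2: r=1+8=9, c=0*2+0=0
row: 8 vs 9

buggy=8 correct=9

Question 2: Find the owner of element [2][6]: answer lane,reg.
11,0

r: 2->gid=2,r8=0  c: 6->tid=3,i&1=0
L=2*4+3=11  i=0*2+0=0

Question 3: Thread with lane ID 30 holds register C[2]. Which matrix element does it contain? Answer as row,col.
15,4

L=30⇒gr=30>>2=7, th=30&3=2
[2]⇒row 7+8=15  col 2·2+0=4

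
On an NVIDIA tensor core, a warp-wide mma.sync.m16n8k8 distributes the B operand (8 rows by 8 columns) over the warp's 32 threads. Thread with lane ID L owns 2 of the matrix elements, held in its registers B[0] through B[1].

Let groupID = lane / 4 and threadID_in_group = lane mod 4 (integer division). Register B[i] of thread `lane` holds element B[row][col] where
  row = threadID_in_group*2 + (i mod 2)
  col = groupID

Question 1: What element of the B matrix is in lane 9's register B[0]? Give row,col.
lane 9: gid=2 (9/4), tid=1 (9%4)
i=0: r=1*2+0=2, c=gid=2

2,2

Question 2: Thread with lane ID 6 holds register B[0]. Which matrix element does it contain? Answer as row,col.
4,1

lane 6: g=1 (6/4), t=2 (6%4)
i=0: r=2*2+0=4, c=g=1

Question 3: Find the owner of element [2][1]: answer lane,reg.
c:1=>grp=1  r:2=>tig=1,lo=0
L=1*4+1=5  i=0=0

5,0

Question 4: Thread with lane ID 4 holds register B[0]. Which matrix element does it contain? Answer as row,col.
0,1

4: gid=1,tid=0
[0] (0*2+0,1) = (0,1)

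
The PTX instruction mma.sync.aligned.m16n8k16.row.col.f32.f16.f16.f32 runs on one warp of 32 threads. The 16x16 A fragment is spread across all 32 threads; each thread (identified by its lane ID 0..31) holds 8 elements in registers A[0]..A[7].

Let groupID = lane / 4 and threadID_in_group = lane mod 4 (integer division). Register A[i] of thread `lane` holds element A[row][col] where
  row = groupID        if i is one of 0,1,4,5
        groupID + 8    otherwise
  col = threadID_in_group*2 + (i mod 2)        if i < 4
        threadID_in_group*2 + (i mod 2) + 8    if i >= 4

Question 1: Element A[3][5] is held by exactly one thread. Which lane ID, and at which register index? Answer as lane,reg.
r=3->g=3,rb=0  c=5->cb=0,t=2,b0=1
L=3*4+2=14  i=0*4+0*2+1=1

14,1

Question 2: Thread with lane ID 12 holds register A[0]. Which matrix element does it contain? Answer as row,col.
lane 12=>12/4=3, 12 mod 4=0
i=0  r:3+0=>3  c:2·0+0+0=>0

3,0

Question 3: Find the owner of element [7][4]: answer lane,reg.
r=7->g=7,rb=0  c=4->cb=0,t=2,b0=0
L=7*4+2=30  i=0*4+0*2+0=0

30,0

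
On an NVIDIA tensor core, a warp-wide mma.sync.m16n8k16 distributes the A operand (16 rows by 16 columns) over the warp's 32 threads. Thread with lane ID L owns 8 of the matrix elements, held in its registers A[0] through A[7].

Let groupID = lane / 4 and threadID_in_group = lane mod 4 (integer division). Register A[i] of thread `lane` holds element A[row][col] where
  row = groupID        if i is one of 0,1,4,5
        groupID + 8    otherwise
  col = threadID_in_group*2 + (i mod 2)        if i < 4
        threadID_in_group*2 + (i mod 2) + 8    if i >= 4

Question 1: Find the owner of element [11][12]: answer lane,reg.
14,6

r=11⇒gr=3,Rb=1  c=12⇒Cb=1,th=2,odd=0
L=3*4+2=14  i=1*4+1*2+0=6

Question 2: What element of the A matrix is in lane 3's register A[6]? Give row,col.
lane 3: g=0 (3/4), t=3 (3%4)
i=6: r=0+8=8, c=3*2+0+8=14

8,14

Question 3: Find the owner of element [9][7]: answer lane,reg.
7,3

r=9→G=1,rhi=1  c=7→chi=0,T=3,p=1
L=1*4+3=7  i=0*4+1*2+1=3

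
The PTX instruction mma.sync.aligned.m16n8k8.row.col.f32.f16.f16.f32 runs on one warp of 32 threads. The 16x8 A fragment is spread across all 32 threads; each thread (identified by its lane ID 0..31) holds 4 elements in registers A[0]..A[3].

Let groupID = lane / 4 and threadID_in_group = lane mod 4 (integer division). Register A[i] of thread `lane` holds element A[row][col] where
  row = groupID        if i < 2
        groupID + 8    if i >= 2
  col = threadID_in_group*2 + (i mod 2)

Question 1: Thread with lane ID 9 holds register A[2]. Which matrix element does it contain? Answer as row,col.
lane 9→9/4=2, 9 mod 4=1
i=2  r:2+8→10  c:2·1+0→2

10,2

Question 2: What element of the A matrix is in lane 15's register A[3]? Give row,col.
L=15=>grp=15>>2=3, tig=15&3=3
[3]=>row 3+8=11  col 3·2+1=7

11,7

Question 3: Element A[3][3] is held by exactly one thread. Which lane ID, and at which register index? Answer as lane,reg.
13,1

r:3=>grp=3,rB=0  c:3=>tig=1,lo=1
L=3*4+1=13  i=0*2+1=1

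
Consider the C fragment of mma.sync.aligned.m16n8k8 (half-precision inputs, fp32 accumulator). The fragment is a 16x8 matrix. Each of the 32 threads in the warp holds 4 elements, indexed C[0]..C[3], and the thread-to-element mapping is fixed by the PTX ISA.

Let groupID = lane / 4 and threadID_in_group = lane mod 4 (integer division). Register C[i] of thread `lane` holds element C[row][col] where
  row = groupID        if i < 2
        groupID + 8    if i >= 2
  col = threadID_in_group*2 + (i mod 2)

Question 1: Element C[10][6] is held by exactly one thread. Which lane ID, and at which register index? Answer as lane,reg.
11,2

r=10→G=2,rhi=1  c=6→T=3,p=0
L=2*4+3=11  i=1*2+0=2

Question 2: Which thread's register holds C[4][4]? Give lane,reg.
r: 4->gid=4,r8=0  c: 4->tid=2,i&1=0
L=4*4+2=18  i=0*2+0=0

18,0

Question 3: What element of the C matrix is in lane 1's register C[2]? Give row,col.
lane 1: grp=0 (1/4), tig=1 (1%4)
i=2: r=0+8=8, c=1*2+0=2

8,2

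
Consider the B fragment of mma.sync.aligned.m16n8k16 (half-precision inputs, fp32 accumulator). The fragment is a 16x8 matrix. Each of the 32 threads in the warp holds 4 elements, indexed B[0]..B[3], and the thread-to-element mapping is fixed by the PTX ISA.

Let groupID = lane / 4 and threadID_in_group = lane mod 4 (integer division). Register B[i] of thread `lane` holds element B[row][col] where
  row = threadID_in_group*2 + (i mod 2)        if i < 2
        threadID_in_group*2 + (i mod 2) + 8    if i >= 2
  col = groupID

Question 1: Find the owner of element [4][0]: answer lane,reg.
2,0

c=0->g=0  r=4->rb=0,t=2,b0=0
L=0*4+2=2  i=0*2+0=0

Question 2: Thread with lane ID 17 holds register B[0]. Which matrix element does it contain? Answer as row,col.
2,4

17: gid=4,tid=1
[0] (1*2+0+0,4) = (2,4)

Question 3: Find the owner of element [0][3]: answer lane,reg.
12,0

c:3=>grp=3  r:0=>rB=0,tig=0,lo=0
L=3*4+0=12  i=0*2+0=0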